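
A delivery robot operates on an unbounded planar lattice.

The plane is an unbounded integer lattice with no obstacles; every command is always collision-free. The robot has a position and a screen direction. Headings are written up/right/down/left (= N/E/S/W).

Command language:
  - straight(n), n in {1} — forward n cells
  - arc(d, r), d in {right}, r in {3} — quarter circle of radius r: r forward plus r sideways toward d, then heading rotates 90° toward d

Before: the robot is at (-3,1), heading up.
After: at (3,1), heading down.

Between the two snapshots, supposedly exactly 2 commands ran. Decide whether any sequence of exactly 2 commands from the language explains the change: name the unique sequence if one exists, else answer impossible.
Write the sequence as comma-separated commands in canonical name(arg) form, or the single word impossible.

key: cell and facing (now S) both changed — the 2 commands mix motion and turning
from: at (-3,1), heading up
t=1 arc(right, 3) ⇒ at (0,4), heading right
t=2 arc(right, 3) ⇒ at (3,1), heading down
no other 2-command option fits: unique.

arc(right, 3), arc(right, 3)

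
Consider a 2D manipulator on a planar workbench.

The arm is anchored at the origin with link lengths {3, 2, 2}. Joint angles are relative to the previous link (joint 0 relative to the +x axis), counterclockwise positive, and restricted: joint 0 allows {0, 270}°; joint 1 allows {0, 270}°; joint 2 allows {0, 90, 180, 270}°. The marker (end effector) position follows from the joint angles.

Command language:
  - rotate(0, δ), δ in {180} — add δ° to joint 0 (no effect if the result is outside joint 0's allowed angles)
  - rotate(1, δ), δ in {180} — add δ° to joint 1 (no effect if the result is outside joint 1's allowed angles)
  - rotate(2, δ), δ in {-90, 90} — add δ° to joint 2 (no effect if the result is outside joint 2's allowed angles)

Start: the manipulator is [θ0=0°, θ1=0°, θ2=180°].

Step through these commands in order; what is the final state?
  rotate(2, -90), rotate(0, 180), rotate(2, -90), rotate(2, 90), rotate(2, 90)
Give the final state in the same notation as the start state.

[θ0=0°, θ1=0°, θ2=180°]

from: [θ0=0°, θ1=0°, θ2=180°]
[1] after rotate(2, -90): [θ0=0°, θ1=0°, θ2=90°]
[2] after rotate(0, 180): [θ0=0°, θ1=0°, θ2=90°]
[3] after rotate(2, -90): [θ0=0°, θ1=0°, θ2=0°]
[4] after rotate(2, 90): [θ0=0°, θ1=0°, θ2=90°]
[5] after rotate(2, 90): [θ0=0°, θ1=0°, θ2=180°]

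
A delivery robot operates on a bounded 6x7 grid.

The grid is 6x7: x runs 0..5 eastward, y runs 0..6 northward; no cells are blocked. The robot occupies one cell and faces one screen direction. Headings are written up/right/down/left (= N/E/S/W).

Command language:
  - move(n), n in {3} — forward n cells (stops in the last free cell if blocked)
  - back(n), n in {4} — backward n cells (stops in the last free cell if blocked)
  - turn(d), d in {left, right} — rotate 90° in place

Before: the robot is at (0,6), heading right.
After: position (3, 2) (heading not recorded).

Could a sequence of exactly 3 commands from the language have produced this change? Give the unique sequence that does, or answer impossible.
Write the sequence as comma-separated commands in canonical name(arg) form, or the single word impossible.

key: order matters: swapping move(3) and back(4) lands elsewhere
from: at (0,6), heading right
[1] after move(3): at (3,6), heading right
[2] after turn(left): at (3,6), heading up
[3] after back(4): at (3,2), heading up
uniquely the one of 64 3-step routes that fits.

move(3), turn(left), back(4)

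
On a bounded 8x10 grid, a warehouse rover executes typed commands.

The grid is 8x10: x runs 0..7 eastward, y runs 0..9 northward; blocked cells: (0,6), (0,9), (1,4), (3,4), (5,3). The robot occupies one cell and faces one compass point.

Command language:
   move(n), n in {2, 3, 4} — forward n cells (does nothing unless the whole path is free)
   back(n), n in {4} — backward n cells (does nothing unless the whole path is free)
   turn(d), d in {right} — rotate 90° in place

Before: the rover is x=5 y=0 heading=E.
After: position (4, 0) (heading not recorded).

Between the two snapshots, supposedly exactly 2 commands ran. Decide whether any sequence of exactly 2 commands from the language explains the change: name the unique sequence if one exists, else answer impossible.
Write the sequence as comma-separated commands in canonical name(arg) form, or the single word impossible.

back(4), move(3)

key: running move(3) before back(4) would end elsewhere — order is forced
from: x=5 y=0 heading=E
step 1 (back(4)): x=1 y=0 heading=E
step 2 (move(3)): x=4 y=0 heading=E
all 25 alternatives checked — unique.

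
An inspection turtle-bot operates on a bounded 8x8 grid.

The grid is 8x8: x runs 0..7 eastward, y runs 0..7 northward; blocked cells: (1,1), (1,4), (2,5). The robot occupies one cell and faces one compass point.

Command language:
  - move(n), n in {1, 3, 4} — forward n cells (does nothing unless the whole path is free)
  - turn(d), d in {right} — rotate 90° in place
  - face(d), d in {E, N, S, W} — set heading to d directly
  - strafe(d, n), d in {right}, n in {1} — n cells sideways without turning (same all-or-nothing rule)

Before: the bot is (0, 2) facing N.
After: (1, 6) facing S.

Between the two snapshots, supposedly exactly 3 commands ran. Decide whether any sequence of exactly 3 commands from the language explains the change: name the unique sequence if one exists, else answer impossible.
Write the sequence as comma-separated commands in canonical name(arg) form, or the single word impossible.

key: running face(S) before move(4) would end elsewhere — order is forced
initial: (0, 2) facing N
t=1 move(4) ⇒ (0, 6) facing N
t=2 strafe(right, 1) ⇒ (1, 6) facing N
t=3 face(S) ⇒ (1, 6) facing S
all 729 alternatives checked — unique.

move(4), strafe(right, 1), face(S)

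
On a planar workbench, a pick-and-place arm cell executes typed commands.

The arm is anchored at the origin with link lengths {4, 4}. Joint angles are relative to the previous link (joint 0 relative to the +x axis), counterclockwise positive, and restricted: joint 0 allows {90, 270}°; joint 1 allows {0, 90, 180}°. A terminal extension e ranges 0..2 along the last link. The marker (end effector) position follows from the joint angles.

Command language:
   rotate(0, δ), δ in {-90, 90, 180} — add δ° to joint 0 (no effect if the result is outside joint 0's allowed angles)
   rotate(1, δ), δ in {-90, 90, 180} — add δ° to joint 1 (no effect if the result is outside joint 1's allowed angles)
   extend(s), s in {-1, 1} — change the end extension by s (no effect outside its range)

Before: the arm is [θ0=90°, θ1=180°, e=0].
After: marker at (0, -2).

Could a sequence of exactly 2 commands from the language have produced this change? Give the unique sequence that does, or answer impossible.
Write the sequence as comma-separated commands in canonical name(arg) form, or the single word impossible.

start: [θ0=90°, θ1=180°, e=0]
t=1 extend(1) ⇒ [θ0=90°, θ1=180°, e=1]
t=2 extend(1) ⇒ [θ0=90°, θ1=180°, e=2]
all 64 alternatives checked — unique.

extend(1), extend(1)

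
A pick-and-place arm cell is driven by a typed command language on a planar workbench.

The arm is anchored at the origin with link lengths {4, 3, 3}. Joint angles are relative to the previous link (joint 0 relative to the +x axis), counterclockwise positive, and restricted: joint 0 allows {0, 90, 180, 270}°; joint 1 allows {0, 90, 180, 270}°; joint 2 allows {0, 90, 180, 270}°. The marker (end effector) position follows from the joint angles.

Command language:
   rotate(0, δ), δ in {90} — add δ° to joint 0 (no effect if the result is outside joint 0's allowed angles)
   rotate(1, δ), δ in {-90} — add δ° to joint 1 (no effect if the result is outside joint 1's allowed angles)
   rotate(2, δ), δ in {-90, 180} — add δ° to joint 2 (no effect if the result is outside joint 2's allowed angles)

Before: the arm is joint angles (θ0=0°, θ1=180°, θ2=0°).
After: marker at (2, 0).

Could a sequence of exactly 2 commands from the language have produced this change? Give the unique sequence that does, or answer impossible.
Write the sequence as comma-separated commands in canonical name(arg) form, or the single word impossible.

rotate(0, 90), rotate(0, 90)

from: joint angles (θ0=0°, θ1=180°, θ2=0°)
[1] after rotate(0, 90): joint angles (θ0=90°, θ1=180°, θ2=0°)
[2] after rotate(0, 90): joint angles (θ0=180°, θ1=180°, θ2=0°)
no other 2-command option fits: unique.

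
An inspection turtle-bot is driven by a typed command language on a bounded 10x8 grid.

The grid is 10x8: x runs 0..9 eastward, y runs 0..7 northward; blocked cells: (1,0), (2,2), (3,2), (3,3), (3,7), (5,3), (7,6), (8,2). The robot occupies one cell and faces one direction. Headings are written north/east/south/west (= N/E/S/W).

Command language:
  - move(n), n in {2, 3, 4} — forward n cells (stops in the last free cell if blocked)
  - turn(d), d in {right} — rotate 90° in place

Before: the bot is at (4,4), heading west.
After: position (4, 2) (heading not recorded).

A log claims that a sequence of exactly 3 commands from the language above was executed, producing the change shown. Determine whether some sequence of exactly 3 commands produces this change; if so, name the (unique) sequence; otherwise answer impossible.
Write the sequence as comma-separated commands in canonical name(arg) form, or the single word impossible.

impossible

checked all 3-command options: none fits.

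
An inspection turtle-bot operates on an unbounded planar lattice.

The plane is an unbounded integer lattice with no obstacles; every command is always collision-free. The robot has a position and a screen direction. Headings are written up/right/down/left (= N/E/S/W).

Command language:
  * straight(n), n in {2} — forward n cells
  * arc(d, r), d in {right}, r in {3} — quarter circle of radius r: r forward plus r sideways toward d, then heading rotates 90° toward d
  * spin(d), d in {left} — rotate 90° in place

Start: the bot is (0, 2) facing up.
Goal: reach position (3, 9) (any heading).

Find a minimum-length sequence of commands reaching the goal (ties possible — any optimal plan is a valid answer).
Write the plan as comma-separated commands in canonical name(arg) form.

t0: (0, 2) facing up
step 1 (straight(2)): (0, 4) facing up
step 2 (straight(2)): (0, 6) facing up
step 3 (arc(right, 3)): (3, 9) facing right
nothing shorter than 3 reaches the goal.

straight(2), straight(2), arc(right, 3)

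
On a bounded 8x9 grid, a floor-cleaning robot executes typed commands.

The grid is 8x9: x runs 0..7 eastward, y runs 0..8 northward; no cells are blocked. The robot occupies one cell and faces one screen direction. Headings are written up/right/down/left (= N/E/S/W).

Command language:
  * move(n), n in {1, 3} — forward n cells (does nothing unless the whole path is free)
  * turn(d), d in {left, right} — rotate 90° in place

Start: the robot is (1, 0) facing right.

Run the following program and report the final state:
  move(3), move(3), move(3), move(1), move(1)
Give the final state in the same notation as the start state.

(7, 0) facing right

t0: (1, 0) facing right
1. move(3) → (4, 0) facing right
2. move(3) → (7, 0) facing right
3. move(3) → (7, 0) facing right
4. move(1) → (7, 0) facing right
5. move(1) → (7, 0) facing right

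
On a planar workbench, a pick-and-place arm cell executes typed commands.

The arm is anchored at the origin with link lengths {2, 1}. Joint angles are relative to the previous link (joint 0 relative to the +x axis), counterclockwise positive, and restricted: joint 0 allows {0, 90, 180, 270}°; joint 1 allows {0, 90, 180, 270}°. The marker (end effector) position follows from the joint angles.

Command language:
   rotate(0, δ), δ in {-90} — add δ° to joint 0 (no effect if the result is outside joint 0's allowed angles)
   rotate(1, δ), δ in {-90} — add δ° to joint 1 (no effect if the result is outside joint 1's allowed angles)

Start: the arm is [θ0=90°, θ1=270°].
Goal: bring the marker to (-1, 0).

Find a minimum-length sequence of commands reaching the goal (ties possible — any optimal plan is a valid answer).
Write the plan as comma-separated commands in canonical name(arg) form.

from: [θ0=90°, θ1=270°]
step 1 (rotate(0, -90)): [θ0=0°, θ1=270°]
step 2 (rotate(0, -90)): [θ0=270°, θ1=270°]
step 3 (rotate(0, -90)): [θ0=180°, θ1=270°]
step 4 (rotate(1, -90)): [θ0=180°, θ1=180°]
no 3-step plan works, so 4 is optimal.

rotate(0, -90), rotate(0, -90), rotate(0, -90), rotate(1, -90)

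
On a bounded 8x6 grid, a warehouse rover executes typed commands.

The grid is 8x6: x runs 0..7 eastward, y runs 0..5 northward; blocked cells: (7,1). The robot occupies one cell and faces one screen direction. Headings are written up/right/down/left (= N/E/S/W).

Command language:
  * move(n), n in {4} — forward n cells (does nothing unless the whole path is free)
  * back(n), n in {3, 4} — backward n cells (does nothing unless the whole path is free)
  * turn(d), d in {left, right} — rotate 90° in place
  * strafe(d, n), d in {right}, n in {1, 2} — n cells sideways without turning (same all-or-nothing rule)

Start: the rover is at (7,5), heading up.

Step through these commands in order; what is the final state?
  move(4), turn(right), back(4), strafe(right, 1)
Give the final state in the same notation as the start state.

at (3,4), heading right

begin: at (7,5), heading up
[1] after move(4): at (7,5), heading up
[2] after turn(right): at (7,5), heading right
[3] after back(4): at (3,5), heading right
[4] after strafe(right, 1): at (3,4), heading right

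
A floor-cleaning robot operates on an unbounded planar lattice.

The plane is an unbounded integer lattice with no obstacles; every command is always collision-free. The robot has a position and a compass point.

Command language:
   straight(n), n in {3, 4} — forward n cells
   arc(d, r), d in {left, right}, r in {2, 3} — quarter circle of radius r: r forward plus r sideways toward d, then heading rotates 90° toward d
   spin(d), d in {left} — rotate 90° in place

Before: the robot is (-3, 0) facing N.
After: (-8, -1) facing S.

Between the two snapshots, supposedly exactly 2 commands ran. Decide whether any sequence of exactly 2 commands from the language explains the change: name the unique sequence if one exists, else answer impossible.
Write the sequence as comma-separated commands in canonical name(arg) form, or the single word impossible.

arc(left, 2), arc(left, 3)

key: running arc(left, 3) before arc(left, 2) would end elsewhere — order is forced
from: (-3, 0) facing N
[1] after arc(left, 2): (-5, 2) facing W
[2] after arc(left, 3): (-8, -1) facing S
no rival 2-sequence matches.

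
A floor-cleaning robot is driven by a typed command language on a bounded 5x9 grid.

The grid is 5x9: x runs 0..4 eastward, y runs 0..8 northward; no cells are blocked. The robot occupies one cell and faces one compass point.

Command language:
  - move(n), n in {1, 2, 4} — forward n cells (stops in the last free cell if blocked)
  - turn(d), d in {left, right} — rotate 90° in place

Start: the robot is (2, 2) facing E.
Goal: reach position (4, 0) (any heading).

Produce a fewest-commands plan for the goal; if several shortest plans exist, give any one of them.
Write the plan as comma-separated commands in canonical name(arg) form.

move(4), turn(right), move(4)

t0: (2, 2) facing E
step 1 (move(4)): (4, 2) facing E
step 2 (turn(right)): (4, 2) facing S
step 3 (move(4)): (4, 0) facing S
shorter routes all fall short; 3 is best.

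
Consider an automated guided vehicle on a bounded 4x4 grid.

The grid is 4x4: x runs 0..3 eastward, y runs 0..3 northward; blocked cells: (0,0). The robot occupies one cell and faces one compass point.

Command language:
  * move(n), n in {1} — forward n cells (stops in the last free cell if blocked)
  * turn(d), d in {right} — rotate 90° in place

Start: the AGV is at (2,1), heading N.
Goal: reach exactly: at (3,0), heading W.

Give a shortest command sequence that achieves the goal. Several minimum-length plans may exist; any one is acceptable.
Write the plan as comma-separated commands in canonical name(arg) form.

t0: at (2,1), heading N
[1] after turn(right): at (2,1), heading E
[2] after move(1): at (3,1), heading E
[3] after turn(right): at (3,1), heading S
[4] after move(1): at (3,0), heading S
[5] after turn(right): at (3,0), heading W
shorter routes all fall short; 5 is best.

turn(right), move(1), turn(right), move(1), turn(right)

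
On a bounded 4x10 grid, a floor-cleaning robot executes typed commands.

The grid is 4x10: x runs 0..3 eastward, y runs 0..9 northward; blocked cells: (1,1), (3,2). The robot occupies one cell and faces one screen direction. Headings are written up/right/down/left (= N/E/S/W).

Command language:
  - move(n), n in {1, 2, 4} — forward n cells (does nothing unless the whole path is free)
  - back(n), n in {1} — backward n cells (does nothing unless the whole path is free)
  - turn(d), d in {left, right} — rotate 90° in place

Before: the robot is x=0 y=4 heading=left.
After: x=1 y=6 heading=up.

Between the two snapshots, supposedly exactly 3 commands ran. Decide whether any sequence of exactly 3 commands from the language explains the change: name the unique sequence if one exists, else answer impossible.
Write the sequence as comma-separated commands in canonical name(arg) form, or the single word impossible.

key: cell and facing (now N) both changed — the 3 commands mix motion and turning
t0: x=0 y=4 heading=left
step 1 (back(1)): x=1 y=4 heading=left
step 2 (turn(right)): x=1 y=4 heading=up
step 3 (move(2)): x=1 y=6 heading=up
no other 3-command option fits: unique.

back(1), turn(right), move(2)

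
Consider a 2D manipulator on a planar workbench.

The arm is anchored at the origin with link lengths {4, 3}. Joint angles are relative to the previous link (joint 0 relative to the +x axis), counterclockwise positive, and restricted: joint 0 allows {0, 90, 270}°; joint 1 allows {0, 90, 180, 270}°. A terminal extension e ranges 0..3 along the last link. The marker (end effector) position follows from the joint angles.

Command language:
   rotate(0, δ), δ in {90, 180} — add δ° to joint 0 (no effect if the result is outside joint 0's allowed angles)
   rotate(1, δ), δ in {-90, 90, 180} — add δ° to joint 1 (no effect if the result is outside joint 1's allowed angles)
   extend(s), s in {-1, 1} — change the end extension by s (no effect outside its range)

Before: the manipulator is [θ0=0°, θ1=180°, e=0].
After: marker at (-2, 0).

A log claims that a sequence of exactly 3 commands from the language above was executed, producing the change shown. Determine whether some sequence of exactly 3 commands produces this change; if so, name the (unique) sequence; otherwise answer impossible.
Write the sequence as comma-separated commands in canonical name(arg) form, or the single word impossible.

extend(1), extend(1), extend(1)

begin: [θ0=0°, θ1=180°, e=0]
[1] after extend(1): [θ0=0°, θ1=180°, e=1]
[2] after extend(1): [θ0=0°, θ1=180°, e=2]
[3] after extend(1): [θ0=0°, θ1=180°, e=3]
no rival 3-sequence matches.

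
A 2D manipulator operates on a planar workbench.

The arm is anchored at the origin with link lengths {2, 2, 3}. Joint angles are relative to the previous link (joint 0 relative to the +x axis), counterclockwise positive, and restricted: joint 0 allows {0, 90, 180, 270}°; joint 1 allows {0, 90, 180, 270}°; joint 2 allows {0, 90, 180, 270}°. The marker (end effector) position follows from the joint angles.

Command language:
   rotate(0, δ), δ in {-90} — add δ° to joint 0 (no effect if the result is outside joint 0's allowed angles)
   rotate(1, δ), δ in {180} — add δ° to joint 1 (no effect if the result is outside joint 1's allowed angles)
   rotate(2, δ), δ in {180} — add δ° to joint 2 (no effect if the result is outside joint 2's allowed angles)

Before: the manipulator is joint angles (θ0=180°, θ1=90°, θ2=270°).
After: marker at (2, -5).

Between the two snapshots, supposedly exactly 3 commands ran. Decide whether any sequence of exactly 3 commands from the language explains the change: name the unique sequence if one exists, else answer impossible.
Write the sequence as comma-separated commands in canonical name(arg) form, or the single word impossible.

rotate(0, -90), rotate(0, -90), rotate(0, -90)

initial: joint angles (θ0=180°, θ1=90°, θ2=270°)
step 1 (rotate(0, -90)): joint angles (θ0=90°, θ1=90°, θ2=270°)
step 2 (rotate(0, -90)): joint angles (θ0=0°, θ1=90°, θ2=270°)
step 3 (rotate(0, -90)): joint angles (θ0=270°, θ1=90°, θ2=270°)
all 27 alternatives checked — unique.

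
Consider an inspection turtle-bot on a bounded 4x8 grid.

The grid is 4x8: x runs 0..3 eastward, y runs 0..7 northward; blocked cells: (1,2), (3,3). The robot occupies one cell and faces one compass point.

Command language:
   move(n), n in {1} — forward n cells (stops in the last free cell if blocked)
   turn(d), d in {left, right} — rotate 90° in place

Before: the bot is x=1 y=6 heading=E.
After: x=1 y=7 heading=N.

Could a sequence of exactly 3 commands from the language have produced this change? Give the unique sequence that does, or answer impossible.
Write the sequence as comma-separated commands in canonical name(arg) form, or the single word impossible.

turn(left), move(1), move(1)

key: position moved to (1,7) AND the heading swung to N — translation plus rotation needed
from: x=1 y=6 heading=E
[1] after turn(left): x=1 y=6 heading=N
[2] after move(1): x=1 y=7 heading=N
[3] after move(1): x=1 y=7 heading=N
uniquely the one of 27 3-step routes that fits.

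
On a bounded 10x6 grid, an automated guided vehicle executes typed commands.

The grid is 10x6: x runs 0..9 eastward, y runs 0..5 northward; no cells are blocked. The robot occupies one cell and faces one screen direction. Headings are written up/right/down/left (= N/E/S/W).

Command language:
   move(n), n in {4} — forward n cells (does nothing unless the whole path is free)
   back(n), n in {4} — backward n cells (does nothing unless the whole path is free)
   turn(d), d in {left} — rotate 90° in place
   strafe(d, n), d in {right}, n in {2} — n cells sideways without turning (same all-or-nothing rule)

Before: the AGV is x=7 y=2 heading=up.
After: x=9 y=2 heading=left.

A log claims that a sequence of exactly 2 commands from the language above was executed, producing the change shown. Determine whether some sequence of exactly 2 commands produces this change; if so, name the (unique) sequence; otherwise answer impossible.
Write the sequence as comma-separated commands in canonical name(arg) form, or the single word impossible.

key: cell and facing (now W) both changed — the 2 commands mix motion and turning
from: x=7 y=2 heading=up
t=1 strafe(right, 2) ⇒ x=9 y=2 heading=up
t=2 turn(left) ⇒ x=9 y=2 heading=left
all 16 alternatives checked — unique.

strafe(right, 2), turn(left)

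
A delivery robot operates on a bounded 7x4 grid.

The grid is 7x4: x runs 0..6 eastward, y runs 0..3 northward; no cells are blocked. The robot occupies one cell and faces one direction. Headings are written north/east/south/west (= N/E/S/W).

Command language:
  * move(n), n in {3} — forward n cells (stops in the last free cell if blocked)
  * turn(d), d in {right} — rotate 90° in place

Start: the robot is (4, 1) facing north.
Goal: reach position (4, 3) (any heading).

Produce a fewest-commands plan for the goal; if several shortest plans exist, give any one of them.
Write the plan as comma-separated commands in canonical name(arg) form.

begin: (4, 1) facing north
t=1 move(3) ⇒ (4, 3) facing north
minimal: 1 command(s), checked below 1.

move(3)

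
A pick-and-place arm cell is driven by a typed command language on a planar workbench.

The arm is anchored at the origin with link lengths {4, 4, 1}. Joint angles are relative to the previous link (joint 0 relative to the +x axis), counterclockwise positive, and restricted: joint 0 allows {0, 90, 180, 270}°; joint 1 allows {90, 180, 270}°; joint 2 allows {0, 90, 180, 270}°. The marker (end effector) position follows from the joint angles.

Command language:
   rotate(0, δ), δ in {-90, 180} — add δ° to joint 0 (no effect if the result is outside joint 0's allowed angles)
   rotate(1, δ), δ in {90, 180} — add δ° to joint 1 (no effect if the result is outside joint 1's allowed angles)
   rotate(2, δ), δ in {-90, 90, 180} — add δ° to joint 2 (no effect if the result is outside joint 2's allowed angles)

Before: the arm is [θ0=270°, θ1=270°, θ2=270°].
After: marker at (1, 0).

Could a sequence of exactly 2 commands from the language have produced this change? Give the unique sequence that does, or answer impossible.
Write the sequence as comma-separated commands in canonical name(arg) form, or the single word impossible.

key: running rotate(1, 90) before rotate(1, 180) would end elsewhere — order is forced
from: [θ0=270°, θ1=270°, θ2=270°]
1. rotate(1, 180) → [θ0=270°, θ1=90°, θ2=270°]
2. rotate(1, 90) → [θ0=270°, θ1=180°, θ2=270°]
all 49 alternatives checked — unique.

rotate(1, 180), rotate(1, 90)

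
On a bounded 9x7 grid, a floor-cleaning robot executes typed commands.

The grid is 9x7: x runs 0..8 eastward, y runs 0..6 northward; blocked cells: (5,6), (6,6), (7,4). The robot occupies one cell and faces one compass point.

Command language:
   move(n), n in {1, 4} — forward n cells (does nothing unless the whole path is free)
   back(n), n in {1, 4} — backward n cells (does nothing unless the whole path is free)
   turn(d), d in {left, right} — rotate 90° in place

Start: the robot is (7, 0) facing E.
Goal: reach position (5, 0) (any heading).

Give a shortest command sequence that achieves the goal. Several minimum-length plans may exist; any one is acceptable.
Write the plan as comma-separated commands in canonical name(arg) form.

back(1), back(1)

start: (7, 0) facing E
step 1 (back(1)): (6, 0) facing E
step 2 (back(1)): (5, 0) facing E
shorter routes all fall short; 2 is best.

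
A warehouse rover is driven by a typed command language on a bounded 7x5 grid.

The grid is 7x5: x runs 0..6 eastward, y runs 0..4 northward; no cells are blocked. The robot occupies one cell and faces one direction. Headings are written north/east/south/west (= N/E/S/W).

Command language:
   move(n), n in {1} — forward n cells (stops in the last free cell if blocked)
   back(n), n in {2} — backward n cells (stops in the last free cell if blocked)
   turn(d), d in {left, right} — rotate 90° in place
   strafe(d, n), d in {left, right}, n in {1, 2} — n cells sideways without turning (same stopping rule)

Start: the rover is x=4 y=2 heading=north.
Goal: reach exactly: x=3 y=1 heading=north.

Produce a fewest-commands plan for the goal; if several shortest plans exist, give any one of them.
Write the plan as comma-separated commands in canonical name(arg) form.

move(1), strafe(left, 1), back(2)

start: x=4 y=2 heading=north
step 1 (move(1)): x=4 y=3 heading=north
step 2 (strafe(left, 1)): x=3 y=3 heading=north
step 3 (back(2)): x=3 y=1 heading=north
shorter routes all fall short; 3 is best.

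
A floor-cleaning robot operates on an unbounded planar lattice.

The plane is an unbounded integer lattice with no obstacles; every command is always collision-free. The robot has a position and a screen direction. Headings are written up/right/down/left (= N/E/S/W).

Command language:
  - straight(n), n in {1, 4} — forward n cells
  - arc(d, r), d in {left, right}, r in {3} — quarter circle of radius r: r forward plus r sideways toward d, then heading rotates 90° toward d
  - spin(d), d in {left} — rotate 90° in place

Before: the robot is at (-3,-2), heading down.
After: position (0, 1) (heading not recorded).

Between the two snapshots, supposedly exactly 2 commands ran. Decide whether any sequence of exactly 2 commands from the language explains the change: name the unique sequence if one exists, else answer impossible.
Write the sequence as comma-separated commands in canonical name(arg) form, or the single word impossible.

key: running arc(left, 3) before spin(left) would end elsewhere — order is forced
initial: at (-3,-2), heading down
step 1 (spin(left)): at (-3,-2), heading right
step 2 (arc(left, 3)): at (0,1), heading up
uniquely the one of 25 2-step routes that fits.

spin(left), arc(left, 3)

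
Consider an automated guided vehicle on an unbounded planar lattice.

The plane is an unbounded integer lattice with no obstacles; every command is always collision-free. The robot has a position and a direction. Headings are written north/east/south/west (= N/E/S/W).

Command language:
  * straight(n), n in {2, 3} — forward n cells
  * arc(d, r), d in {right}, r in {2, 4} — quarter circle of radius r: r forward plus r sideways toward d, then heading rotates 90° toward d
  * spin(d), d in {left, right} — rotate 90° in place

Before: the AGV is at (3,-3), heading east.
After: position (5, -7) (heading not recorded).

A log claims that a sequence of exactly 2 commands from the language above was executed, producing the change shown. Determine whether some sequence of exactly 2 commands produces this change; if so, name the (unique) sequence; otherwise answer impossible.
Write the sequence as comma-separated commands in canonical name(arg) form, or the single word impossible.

arc(right, 2), straight(2)

key: running straight(2) before arc(right, 2) would end elsewhere — order is forced
begin: at (3,-3), heading east
t=1 arc(right, 2) ⇒ at (5,-5), heading south
t=2 straight(2) ⇒ at (5,-7), heading south
all 36 alternatives checked — unique.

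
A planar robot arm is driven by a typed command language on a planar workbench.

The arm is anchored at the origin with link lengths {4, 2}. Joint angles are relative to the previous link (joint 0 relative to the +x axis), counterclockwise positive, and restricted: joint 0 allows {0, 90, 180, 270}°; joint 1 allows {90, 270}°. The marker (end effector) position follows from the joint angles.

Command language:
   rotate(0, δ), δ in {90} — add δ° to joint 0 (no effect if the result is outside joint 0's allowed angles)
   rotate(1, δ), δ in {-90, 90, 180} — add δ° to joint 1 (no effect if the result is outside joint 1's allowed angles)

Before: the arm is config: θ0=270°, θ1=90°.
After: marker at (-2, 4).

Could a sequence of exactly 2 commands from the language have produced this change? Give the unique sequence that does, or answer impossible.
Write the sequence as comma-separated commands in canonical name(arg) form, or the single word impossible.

initial: config: θ0=270°, θ1=90°
step 1 (rotate(0, 90)): config: θ0=0°, θ1=90°
step 2 (rotate(0, 90)): config: θ0=90°, θ1=90°
uniquely the one of 16 2-step routes that fits.

rotate(0, 90), rotate(0, 90)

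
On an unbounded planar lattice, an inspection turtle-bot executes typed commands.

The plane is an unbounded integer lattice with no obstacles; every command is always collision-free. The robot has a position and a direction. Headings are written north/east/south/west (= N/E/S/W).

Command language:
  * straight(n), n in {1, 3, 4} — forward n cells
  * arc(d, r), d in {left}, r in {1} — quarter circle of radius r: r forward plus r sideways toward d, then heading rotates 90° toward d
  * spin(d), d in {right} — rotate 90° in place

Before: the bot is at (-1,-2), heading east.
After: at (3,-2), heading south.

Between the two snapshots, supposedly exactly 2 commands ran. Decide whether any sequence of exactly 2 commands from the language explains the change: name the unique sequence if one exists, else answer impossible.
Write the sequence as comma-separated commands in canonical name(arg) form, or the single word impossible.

key: running spin(right) before straight(4) would end elsewhere — order is forced
from: at (-1,-2), heading east
t=1 straight(4) ⇒ at (3,-2), heading east
t=2 spin(right) ⇒ at (3,-2), heading south
no rival 2-sequence matches.

straight(4), spin(right)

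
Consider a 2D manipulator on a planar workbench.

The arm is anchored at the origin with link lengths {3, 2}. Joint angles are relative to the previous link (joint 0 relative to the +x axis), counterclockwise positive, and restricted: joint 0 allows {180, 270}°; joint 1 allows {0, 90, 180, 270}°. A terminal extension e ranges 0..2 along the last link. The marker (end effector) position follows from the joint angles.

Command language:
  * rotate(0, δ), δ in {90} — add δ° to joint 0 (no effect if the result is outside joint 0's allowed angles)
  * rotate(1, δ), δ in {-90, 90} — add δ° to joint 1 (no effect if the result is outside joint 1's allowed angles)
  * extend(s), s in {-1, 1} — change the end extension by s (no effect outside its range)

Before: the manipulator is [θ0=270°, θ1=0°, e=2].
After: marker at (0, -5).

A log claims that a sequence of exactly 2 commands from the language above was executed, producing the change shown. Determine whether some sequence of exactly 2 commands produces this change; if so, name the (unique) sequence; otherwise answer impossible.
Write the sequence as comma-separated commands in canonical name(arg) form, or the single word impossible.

extend(-1), extend(-1)

initial: [θ0=270°, θ1=0°, e=2]
1. extend(-1) → [θ0=270°, θ1=0°, e=1]
2. extend(-1) → [θ0=270°, θ1=0°, e=0]
all 25 alternatives checked — unique.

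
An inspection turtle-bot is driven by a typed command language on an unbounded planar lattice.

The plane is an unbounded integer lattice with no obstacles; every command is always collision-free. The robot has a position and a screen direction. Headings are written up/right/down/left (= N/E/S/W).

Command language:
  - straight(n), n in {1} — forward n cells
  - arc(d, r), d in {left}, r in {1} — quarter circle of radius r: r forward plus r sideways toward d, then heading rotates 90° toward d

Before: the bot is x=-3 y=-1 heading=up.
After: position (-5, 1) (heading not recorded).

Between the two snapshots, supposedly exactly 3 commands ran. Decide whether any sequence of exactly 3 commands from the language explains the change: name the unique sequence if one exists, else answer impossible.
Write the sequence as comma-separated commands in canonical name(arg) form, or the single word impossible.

from: x=-3 y=-1 heading=up
t=1 straight(1) ⇒ x=-3 y=0 heading=up
t=2 arc(left, 1) ⇒ x=-4 y=1 heading=left
t=3 straight(1) ⇒ x=-5 y=1 heading=left
uniquely the one of 8 3-step routes that fits.

straight(1), arc(left, 1), straight(1)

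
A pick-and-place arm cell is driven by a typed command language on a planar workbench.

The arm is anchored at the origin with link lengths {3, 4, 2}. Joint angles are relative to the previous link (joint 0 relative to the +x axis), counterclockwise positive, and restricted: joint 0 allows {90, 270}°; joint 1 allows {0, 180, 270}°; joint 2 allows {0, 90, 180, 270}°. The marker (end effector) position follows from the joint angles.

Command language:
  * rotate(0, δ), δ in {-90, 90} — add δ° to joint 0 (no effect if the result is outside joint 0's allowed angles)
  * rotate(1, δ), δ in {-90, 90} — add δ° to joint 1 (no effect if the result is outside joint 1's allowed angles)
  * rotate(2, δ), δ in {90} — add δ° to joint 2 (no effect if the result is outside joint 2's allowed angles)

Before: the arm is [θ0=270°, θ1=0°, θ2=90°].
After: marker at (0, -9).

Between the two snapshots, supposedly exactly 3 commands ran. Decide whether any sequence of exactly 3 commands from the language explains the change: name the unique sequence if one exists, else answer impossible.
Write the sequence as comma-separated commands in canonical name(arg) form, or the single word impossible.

from: [θ0=270°, θ1=0°, θ2=90°]
1. rotate(2, 90) → [θ0=270°, θ1=0°, θ2=180°]
2. rotate(2, 90) → [θ0=270°, θ1=0°, θ2=270°]
3. rotate(2, 90) → [θ0=270°, θ1=0°, θ2=0°]
no other 3-command option fits: unique.

rotate(2, 90), rotate(2, 90), rotate(2, 90)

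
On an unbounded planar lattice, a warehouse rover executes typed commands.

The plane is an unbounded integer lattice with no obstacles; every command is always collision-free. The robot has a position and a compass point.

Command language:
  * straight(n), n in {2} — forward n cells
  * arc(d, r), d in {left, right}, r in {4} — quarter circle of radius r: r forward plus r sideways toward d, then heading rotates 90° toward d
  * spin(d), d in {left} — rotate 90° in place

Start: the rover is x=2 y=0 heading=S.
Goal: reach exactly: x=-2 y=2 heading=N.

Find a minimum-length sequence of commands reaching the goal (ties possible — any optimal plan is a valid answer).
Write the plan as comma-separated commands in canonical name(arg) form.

from: x=2 y=0 heading=S
t=1 straight(2) ⇒ x=2 y=-2 heading=S
t=2 arc(left, 4) ⇒ x=6 y=-6 heading=E
t=3 spin(left) ⇒ x=6 y=-6 heading=N
t=4 arc(left, 4) ⇒ x=2 y=-2 heading=W
t=5 arc(right, 4) ⇒ x=-2 y=2 heading=N
no 4-step plan works, so 5 is optimal.

straight(2), arc(left, 4), spin(left), arc(left, 4), arc(right, 4)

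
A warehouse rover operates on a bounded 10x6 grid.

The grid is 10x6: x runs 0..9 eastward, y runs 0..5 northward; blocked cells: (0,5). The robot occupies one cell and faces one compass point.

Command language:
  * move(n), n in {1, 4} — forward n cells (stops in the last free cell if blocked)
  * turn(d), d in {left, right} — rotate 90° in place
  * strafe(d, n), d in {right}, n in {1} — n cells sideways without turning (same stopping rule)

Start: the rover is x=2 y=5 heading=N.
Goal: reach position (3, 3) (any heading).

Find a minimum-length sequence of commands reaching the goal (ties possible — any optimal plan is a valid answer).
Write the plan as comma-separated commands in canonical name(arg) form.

from: x=2 y=5 heading=N
t=1 turn(right) ⇒ x=2 y=5 heading=E
t=2 strafe(right, 1) ⇒ x=2 y=4 heading=E
t=3 strafe(right, 1) ⇒ x=2 y=3 heading=E
t=4 move(1) ⇒ x=3 y=3 heading=E
shorter routes all fall short; 4 is best.

turn(right), strafe(right, 1), strafe(right, 1), move(1)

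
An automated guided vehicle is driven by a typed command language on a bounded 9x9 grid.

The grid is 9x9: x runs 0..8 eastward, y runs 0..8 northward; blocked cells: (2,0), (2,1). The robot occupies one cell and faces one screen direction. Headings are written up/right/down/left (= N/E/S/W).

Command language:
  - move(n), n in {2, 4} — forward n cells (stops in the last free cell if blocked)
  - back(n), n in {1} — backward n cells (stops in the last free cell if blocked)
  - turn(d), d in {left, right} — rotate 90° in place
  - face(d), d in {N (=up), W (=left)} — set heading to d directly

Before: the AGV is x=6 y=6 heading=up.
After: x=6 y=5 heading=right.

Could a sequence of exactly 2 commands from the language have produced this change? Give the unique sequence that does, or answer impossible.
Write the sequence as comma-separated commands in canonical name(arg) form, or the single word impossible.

key: order matters: swapping back(1) and turn(right) lands elsewhere
begin: x=6 y=6 heading=up
step 1 (back(1)): x=6 y=5 heading=up
step 2 (turn(right)): x=6 y=5 heading=right
no other 2-command option fits: unique.

back(1), turn(right)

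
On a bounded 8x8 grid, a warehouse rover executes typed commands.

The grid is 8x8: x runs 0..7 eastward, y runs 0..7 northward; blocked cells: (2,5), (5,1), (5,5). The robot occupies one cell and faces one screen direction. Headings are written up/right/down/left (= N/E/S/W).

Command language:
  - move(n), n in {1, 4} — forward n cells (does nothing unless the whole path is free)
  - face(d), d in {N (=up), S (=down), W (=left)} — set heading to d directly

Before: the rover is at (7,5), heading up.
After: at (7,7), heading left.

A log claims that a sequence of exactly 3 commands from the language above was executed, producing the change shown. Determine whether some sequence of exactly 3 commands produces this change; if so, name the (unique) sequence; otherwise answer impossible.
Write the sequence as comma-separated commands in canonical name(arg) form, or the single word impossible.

move(1), move(1), face(W)

key: position moved to (7,7) AND the heading swung to W — translation plus rotation needed
begin: at (7,5), heading up
[1] after move(1): at (7,6), heading up
[2] after move(1): at (7,7), heading up
[3] after face(W): at (7,7), heading left
no rival 3-sequence matches.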